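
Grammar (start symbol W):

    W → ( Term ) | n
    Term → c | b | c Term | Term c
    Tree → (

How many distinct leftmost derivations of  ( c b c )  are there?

Parse trees for ( c b c ):
  [W ( [Term c [Term [Term b] c]] )]
  [W ( [Term [Term c [Term b]] c] )]

2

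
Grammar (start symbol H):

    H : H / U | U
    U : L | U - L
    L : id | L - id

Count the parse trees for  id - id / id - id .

4

Parse trees for id - id / id - id:
  [H [H [U [L [L id] - id]]] / [U [L [L id] - id]]]
  [H [H [U [L [L id] - id]]] / [U [U [L id]] - [L id]]]
  [H [H [U [U [L id]] - [L id]]] / [U [L [L id] - id]]]
  [H [H [U [U [L id]] - [L id]]] / [U [U [L id]] - [L id]]]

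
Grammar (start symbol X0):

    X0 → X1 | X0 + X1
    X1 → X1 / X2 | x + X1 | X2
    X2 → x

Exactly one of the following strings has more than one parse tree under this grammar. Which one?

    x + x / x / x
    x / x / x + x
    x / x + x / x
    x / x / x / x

x + x / x / x

x + x / x / x: 4 trees
x / x / x + x: 1 tree
x / x + x / x: 1 tree
x / x / x / x: 1 tree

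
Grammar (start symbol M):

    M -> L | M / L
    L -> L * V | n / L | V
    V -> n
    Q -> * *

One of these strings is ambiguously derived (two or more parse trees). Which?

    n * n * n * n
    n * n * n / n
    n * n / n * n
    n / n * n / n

n / n * n / n

n * n * n * n: 1 tree
n * n * n / n: 1 tree
n * n / n * n: 1 tree
n / n * n / n: 3 trees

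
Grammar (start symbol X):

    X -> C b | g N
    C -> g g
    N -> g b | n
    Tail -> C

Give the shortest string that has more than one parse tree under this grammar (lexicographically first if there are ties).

g g b

length 2: no string has ≥2 trees
length 3: g g b has 2 parse trees

Two derivations of g g b:
  X ⇒ C b ⇒ g g b
  X ⇒ g N ⇒ g g b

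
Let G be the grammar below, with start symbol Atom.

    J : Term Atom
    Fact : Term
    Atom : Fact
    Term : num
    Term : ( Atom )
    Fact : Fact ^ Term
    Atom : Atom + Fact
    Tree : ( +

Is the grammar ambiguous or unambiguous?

Unambiguous

Only Atom, Fact, Term are reachable from Atom; ignoring the rest: Atom → Atom + Fact | Fact  ;  Fact → Fact ^ Term | Term  — a left-associative chain with Term at the bottom. Each string factors uniquely by precedence.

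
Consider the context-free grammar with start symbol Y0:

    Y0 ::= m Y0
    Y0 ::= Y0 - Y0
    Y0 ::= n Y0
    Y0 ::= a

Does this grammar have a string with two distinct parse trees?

Ambiguous

Witness: m a - a

Derivation 1: Y0 ⇒ m Y0 ⇒ m Y0 - Y0 ⇒ m a - Y0 ⇒ m a - a
Derivation 2: Y0 ⇒ Y0 - Y0 ⇒ m Y0 - Y0 ⇒ m a - Y0 ⇒ m a - a

Two distinct leftmost derivations for the same string.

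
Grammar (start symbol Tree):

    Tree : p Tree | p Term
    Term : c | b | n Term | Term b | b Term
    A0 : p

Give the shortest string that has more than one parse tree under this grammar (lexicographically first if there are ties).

p b b

length 2: no string has ≥2 trees
length 3: p b b has 2 parse trees

Two derivations of p b b:
  Tree ⇒ p Term ⇒ p Term b ⇒ p b b
  Tree ⇒ p Term ⇒ p b Term ⇒ p b b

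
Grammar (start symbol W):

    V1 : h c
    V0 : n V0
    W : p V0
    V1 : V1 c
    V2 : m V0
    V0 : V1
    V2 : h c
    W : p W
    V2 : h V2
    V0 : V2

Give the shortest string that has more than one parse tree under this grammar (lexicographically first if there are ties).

p h c

length 3: p h c has 2 parse trees

Two derivations of p h c:
  W ⇒ p V0 ⇒ p V1 ⇒ p h c
  W ⇒ p V0 ⇒ p V2 ⇒ p h c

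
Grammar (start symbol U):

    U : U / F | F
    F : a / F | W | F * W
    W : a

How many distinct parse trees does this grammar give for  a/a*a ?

3

Parse trees for a/a*a:
  [U [U [F [W a]]] / [F [F [W a]] * [W a]]]
  [U [F a / [F [F [W a]] * [W a]]]]
  [U [F [F a / [F [W a]]] * [W a]]]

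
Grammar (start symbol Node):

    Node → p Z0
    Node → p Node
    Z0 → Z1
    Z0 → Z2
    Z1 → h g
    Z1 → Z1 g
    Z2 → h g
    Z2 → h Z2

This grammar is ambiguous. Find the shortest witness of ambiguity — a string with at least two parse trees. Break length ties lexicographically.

p h g

length 3: p h g has 2 parse trees

Two derivations of p h g:
  Node ⇒ p Z0 ⇒ p Z1 ⇒ p h g
  Node ⇒ p Z0 ⇒ p Z2 ⇒ p h g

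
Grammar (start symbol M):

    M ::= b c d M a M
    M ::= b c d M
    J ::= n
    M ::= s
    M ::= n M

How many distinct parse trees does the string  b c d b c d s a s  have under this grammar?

2

Parse trees for b c d b c d s a s:
  [M b c d [M b c d [M s]] a [M s]]
  [M b c d [M b c d [M s] a [M s]]]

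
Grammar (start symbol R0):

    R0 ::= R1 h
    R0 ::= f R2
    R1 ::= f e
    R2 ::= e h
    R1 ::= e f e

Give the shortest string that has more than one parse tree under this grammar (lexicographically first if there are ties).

length 3: f e h has 2 parse trees

Two derivations of f e h:
  R0 ⇒ R1 h ⇒ f e h
  R0 ⇒ f R2 ⇒ f e h

f e h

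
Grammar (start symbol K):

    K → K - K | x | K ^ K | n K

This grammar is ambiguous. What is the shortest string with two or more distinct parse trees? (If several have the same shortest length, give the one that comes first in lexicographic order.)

n x - x

length 1: no string has ≥2 trees
length 2: no string has ≥2 trees
length 3: no string has ≥2 trees
length 4: n x - x has 2 parse trees

Two derivations of n x - x:
  K ⇒ K - K ⇒ n K - K ⇒ n x - K ⇒ n x - x
  K ⇒ n K ⇒ n K - K ⇒ n x - K ⇒ n x - x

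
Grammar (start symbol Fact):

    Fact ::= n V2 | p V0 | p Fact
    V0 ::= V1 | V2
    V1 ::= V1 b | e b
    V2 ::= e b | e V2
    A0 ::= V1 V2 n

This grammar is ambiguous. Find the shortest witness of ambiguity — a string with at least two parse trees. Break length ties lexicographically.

length 3: p e b has 2 parse trees

Two derivations of p e b:
  Fact ⇒ p V0 ⇒ p V1 ⇒ p e b
  Fact ⇒ p V0 ⇒ p V2 ⇒ p e b

p e b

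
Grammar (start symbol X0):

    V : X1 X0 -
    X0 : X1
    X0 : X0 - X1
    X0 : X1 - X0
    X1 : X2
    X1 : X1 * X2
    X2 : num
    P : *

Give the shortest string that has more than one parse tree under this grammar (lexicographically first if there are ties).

num - num

length 1: no string has ≥2 trees
length 3: num - num has 2 parse trees

Two derivations of num - num:
  X0 ⇒ X0 - X1 ⇒ X1 - X1 ⇒ X2 - X1 ⇒ num - X1 ⇒ num - X2 ⇒ num - num
  X0 ⇒ X1 - X0 ⇒ X2 - X0 ⇒ num - X0 ⇒ num - X1 ⇒ num - X2 ⇒ num - num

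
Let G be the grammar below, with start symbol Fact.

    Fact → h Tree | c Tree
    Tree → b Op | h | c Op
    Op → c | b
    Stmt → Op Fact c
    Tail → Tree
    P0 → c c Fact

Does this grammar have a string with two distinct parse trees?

Unambiguous

Only Fact, Tree, Op are reachable from Fact; ignoring the rest: Each reachable nonterminal has at most one production per leading terminal, and all productions are right-linear; the derivation is determined token-by-token.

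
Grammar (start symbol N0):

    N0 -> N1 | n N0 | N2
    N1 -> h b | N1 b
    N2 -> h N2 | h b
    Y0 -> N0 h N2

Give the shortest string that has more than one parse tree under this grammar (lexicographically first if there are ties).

length 2: h b has 2 parse trees

Two derivations of h b:
  N0 ⇒ N1 ⇒ h b
  N0 ⇒ N2 ⇒ h b

h b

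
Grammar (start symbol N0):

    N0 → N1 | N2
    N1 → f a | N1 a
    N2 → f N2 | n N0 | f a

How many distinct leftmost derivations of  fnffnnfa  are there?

2

Parse trees for fnffnnfa:
  [N0 [N2 f [N2 n [N0 [N2 f [N2 f [N2 n [N0 [N2 n [N0 [N1 f a]]]]]]]]]]]
  [N0 [N2 f [N2 n [N0 [N2 f [N2 f [N2 n [N0 [N2 n [N0 [N2 f a]]]]]]]]]]]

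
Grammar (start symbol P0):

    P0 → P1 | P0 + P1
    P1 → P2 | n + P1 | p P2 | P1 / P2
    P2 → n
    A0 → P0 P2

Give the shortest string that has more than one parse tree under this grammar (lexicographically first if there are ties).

length 1: no string has ≥2 trees
length 2: no string has ≥2 trees
length 3: n + n has 2 parse trees

Two derivations of n + n:
  P0 ⇒ P1 ⇒ n + P1 ⇒ n + P2 ⇒ n + n
  P0 ⇒ P0 + P1 ⇒ P1 + P1 ⇒ P2 + P1 ⇒ n + P1 ⇒ n + P2 ⇒ n + n

n + n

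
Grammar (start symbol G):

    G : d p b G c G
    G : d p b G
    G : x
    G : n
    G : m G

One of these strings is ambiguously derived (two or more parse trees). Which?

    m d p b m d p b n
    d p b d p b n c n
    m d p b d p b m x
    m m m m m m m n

m d p b m d p b n: 1 tree
d p b d p b n c n: 2 trees
m d p b d p b m x: 1 tree
m m m m m m m n: 1 tree

d p b d p b n c n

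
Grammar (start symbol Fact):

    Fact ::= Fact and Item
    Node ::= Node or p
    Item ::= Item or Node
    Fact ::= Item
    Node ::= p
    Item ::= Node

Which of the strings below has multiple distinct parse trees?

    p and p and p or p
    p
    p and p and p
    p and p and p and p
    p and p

p and p and p or p: 2 trees
p: 1 tree
p and p and p: 1 tree
p and p and p and p: 1 tree
p and p: 1 tree

p and p and p or p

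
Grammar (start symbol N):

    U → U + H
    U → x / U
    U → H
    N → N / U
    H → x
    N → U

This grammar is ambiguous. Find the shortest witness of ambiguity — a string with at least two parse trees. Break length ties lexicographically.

x / x

length 1: no string has ≥2 trees
length 3: x / x has 2 parse trees

Two derivations of x / x:
  N ⇒ N / U ⇒ U / U ⇒ H / U ⇒ x / U ⇒ x / H ⇒ x / x
  N ⇒ U ⇒ x / U ⇒ x / H ⇒ x / x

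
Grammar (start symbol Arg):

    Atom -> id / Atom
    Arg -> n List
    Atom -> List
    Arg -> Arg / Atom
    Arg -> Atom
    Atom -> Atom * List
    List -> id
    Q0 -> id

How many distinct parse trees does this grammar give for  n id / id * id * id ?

1

Parse trees for n id / id * id * id:
  [Arg [Arg n [List id]] / [Atom [Atom [Atom [List id]] * [List id]] * [List id]]]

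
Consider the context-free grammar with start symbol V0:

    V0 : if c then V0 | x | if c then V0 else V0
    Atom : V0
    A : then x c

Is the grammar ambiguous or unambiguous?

Ambiguous

Witness: if c then if c then x else x

Derivation 1: V0 ⇒ if c then V0 ⇒ if c then if c then V0 else V0 ⇒ if c then if c then x else V0 ⇒ if c then if c then x else x
Derivation 2: V0 ⇒ if c then V0 else V0 ⇒ if c then if c then V0 else V0 ⇒ if c then if c then x else V0 ⇒ if c then if c then x else x

Two distinct leftmost derivations for the same string.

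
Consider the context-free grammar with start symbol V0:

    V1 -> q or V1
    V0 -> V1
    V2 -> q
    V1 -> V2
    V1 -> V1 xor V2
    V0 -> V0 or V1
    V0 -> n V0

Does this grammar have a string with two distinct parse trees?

Ambiguous

Witness: q or q

Derivation 1: V0 ⇒ V1 ⇒ q or V1 ⇒ q or V2 ⇒ q or q
Derivation 2: V0 ⇒ V0 or V1 ⇒ V1 or V1 ⇒ V2 or V1 ⇒ q or V1 ⇒ q or V2 ⇒ q or q

Two distinct leftmost derivations for the same string.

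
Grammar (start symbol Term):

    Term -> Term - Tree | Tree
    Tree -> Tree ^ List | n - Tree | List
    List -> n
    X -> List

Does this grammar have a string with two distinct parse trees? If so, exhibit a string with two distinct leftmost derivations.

Ambiguous

Witness: n - n

Derivation 1: Term ⇒ Term - Tree ⇒ Tree - Tree ⇒ List - Tree ⇒ n - Tree ⇒ n - List ⇒ n - n
Derivation 2: Term ⇒ Tree ⇒ n - Tree ⇒ n - List ⇒ n - n

Two distinct leftmost derivations for the same string.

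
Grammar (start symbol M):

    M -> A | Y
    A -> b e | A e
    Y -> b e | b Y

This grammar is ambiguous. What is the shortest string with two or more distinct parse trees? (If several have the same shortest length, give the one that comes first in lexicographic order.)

length 2: b e has 2 parse trees

Two derivations of b e:
  M ⇒ A ⇒ b e
  M ⇒ Y ⇒ b e

b e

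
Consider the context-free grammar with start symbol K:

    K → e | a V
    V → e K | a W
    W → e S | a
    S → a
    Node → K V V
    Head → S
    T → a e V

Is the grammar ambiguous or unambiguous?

Unambiguous

(Node, Head, T are unreachable from K, so their rules don't affect L(K).) Restricted to the reachable nonterminals, every rule has the form A → t or A → t B, and no two rules for the same A share a first terminal. The grammar encodes a DFA — one run per string.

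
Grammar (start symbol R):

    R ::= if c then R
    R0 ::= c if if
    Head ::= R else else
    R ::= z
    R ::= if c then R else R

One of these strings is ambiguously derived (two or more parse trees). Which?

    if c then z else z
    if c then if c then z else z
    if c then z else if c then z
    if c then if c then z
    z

if c then z else z: 1 tree
if c then if c then z else z: 2 trees
if c then z else if c then z: 1 tree
if c then if c then z: 1 tree
z: 1 tree

if c then if c then z else z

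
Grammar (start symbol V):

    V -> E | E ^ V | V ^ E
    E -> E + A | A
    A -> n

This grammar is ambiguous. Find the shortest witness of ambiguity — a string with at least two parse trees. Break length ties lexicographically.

length 1: no string has ≥2 trees
length 3: n ^ n has 2 parse trees

Two derivations of n ^ n:
  V ⇒ E ^ V ⇒ A ^ V ⇒ n ^ V ⇒ n ^ E ⇒ n ^ A ⇒ n ^ n
  V ⇒ V ^ E ⇒ E ^ E ⇒ A ^ E ⇒ n ^ E ⇒ n ^ A ⇒ n ^ n

n ^ n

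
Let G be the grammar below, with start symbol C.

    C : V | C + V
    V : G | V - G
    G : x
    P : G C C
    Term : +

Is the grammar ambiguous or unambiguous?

Unambiguous

(P, Term are unreachable from C, so their rules don't affect L(C).) This is a standard precedence ladder (C over V over G), with each level left-recursive on its own operator ('+' at C, '-' at V). That structure is LR(1), hence unambiguous.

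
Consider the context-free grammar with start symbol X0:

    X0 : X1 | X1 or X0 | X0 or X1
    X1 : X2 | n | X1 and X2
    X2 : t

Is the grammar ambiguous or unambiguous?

Ambiguous

Witness: n or n

Derivation 1: X0 ⇒ X1 or X0 ⇒ n or X0 ⇒ n or X1 ⇒ n or n
Derivation 2: X0 ⇒ X0 or X1 ⇒ X1 or X1 ⇒ n or X1 ⇒ n or n

Two distinct leftmost derivations for the same string.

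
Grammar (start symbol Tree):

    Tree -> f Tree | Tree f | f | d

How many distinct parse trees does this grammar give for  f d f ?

2

Parse trees for f d f:
  [Tree f [Tree [Tree d] f]]
  [Tree [Tree f [Tree d]] f]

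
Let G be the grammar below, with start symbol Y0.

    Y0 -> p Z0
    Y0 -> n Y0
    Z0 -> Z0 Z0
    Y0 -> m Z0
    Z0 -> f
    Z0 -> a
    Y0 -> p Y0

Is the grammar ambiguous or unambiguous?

Witness: m a a a

Derivation 1: Y0 ⇒ m Z0 ⇒ m Z0 Z0 ⇒ m Z0 Z0 Z0 ⇒ m a Z0 Z0 ⇒ m a a Z0 ⇒ m a a a
Derivation 2: Y0 ⇒ m Z0 ⇒ m Z0 Z0 ⇒ m a Z0 ⇒ m a Z0 Z0 ⇒ m a a Z0 ⇒ m a a a

Two distinct leftmost derivations for the same string.

Ambiguous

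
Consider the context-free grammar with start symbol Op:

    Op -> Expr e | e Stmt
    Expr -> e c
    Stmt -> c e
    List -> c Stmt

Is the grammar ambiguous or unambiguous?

Witness: e c e

Derivation 1: Op ⇒ Expr e ⇒ e c e
Derivation 2: Op ⇒ e Stmt ⇒ e c e

Two distinct leftmost derivations for the same string.

Ambiguous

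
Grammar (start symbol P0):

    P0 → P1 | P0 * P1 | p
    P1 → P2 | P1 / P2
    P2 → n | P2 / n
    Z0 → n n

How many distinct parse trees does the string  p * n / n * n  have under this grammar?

Parse trees for p * n / n * n:
  [P0 [P0 [P0 p] * [P1 [P2 [P2 n] / n]]] * [P1 [P2 n]]]
  [P0 [P0 [P0 p] * [P1 [P1 [P2 n]] / [P2 n]]] * [P1 [P2 n]]]

2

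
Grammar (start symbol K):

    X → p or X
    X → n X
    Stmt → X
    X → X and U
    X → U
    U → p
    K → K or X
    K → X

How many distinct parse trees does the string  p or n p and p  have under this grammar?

Parse trees for p or n p and p:
  [K [K [X [U p]]] or [X n [X [X [U p]] and [U p]]]]
  [K [K [X [U p]]] or [X [X n [X [U p]]] and [U p]]]
  [K [X p or [X n [X [X [U p]] and [U p]]]]]
  [K [X p or [X [X n [X [U p]]] and [U p]]]]
  [K [X [X p or [X n [X [U p]]]] and [U p]]]

5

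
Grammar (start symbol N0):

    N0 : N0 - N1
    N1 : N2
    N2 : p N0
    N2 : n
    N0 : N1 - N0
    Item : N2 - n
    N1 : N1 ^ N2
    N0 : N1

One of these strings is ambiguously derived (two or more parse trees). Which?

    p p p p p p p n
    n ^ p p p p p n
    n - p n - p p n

p p p p p p p n: 1 tree
n ^ p p p p p n: 1 tree
n - p n - p p n: 8 trees

n - p n - p p n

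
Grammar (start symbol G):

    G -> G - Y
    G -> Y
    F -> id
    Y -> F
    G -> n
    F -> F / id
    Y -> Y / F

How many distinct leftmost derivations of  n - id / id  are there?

Parse trees for n - id / id:
  [G [G n] - [Y [F [F id] / id]]]
  [G [G n] - [Y [Y [F id]] / [F id]]]

2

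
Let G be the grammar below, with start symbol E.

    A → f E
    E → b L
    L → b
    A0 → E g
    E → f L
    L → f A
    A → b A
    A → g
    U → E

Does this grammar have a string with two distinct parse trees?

Only E, L, A are reachable from E; ignoring the rest: The reachable rules are right-linear with at most one rule per (nonterminal, next-terminal) pair. Each input token forces the next rule, so parsing is deterministic.

Unambiguous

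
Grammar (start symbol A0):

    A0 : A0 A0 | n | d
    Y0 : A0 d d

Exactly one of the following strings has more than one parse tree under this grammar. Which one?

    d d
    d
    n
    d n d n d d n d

d n d n d d n d

d d: 1 tree
d: 1 tree
n: 1 tree
d n d n d d n d: 429 trees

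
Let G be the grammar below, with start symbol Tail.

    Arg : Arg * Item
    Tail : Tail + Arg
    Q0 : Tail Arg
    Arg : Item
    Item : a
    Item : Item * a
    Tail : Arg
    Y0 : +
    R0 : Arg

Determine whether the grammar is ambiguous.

Witness: a * a

Derivation 1: Tail ⇒ Arg ⇒ Arg * Item ⇒ Item * Item ⇒ a * Item ⇒ a * a
Derivation 2: Tail ⇒ Arg ⇒ Item ⇒ Item * a ⇒ a * a

Two distinct leftmost derivations for the same string.

Ambiguous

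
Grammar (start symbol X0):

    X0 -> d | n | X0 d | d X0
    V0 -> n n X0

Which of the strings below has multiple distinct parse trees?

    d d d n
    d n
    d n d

d n d

d d d n: 1 tree
d n: 1 tree
d n d: 2 trees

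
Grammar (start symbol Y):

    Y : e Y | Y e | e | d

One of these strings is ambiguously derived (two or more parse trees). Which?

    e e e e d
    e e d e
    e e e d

e e e e d: 1 tree
e e d e: 3 trees
e e e d: 1 tree

e e d e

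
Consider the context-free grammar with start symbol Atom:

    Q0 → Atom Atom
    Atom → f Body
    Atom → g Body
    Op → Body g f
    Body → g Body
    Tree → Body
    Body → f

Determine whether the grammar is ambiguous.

(Op, Tree, Q0 are unreachable from Atom, so their rules don't affect L(Atom).) Restricted to the reachable nonterminals, every rule has the form A → t or A → t B, and no two rules for the same A share a first terminal. The grammar encodes a DFA — one run per string.

Unambiguous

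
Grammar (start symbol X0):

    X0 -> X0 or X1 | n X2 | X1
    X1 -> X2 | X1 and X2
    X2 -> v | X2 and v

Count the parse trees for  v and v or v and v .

Parse trees for v and v or v and v:
  [X0 [X0 [X1 [X2 [X2 v] and v]]] or [X1 [X2 [X2 v] and v]]]
  [X0 [X0 [X1 [X2 [X2 v] and v]]] or [X1 [X1 [X2 v]] and [X2 v]]]
  [X0 [X0 [X1 [X1 [X2 v]] and [X2 v]]] or [X1 [X2 [X2 v] and v]]]
  [X0 [X0 [X1 [X1 [X2 v]] and [X2 v]]] or [X1 [X1 [X2 v]] and [X2 v]]]

4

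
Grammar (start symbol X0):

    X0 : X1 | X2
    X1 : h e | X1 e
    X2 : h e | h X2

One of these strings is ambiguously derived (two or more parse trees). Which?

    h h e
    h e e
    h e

h e

h h e: 1 tree
h e e: 1 tree
h e: 2 trees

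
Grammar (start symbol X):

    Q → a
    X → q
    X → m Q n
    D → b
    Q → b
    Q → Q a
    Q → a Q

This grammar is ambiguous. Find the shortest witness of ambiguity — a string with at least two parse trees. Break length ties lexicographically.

m a a n

length 1: no string has ≥2 trees
length 3: no string has ≥2 trees
length 4: m a a n has 2 parse trees

Two derivations of m a a n:
  X ⇒ m Q n ⇒ m Q a n ⇒ m a a n
  X ⇒ m Q n ⇒ m a Q n ⇒ m a a n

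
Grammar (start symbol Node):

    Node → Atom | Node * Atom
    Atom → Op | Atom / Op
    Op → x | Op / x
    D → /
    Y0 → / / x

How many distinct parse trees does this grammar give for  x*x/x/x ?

4

Parse trees for x*x/x/x:
  [Node [Node [Atom [Op x]]] * [Atom [Op [Op [Op x] / x] / x]]]
  [Node [Node [Atom [Op x]]] * [Atom [Atom [Op x]] / [Op [Op x] / x]]]
  [Node [Node [Atom [Op x]]] * [Atom [Atom [Op [Op x] / x]] / [Op x]]]
  [Node [Node [Atom [Op x]]] * [Atom [Atom [Atom [Op x]] / [Op x]] / [Op x]]]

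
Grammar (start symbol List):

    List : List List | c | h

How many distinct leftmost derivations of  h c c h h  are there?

Parse trees for h c c h h (showing first 6 of 14):
  [List [List h] [List [List c] [List [List c] [List [List h] [List h]]]]]
  [List [List h] [List [List c] [List [List [List c] [List h]] [List h]]]]
  [List [List h] [List [List [List c] [List c]] [List [List h] [List h]]]]
  [List [List h] [List [List [List c] [List [List c] [List h]]] [List h]]]
  [List [List h] [List [List [List [List c] [List c]] [List h]] [List h]]]
  [List [List [List h] [List c]] [List [List c] [List [List h] [List h]]]]

14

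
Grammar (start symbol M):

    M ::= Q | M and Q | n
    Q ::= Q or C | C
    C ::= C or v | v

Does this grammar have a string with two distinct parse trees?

Ambiguous

Witness: v or v

Derivation 1: M ⇒ Q ⇒ Q or C ⇒ C or C ⇒ v or C ⇒ v or v
Derivation 2: M ⇒ Q ⇒ C ⇒ C or v ⇒ v or v

Two distinct leftmost derivations for the same string.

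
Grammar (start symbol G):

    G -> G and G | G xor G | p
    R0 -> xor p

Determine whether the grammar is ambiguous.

Witness: p and p and p

Derivation 1: G ⇒ G and G ⇒ G and G and G ⇒ p and G and G ⇒ p and p and G ⇒ p and p and p
Derivation 2: G ⇒ G and G ⇒ p and G ⇒ p and G and G ⇒ p and p and G ⇒ p and p and p

Two distinct leftmost derivations for the same string.

Ambiguous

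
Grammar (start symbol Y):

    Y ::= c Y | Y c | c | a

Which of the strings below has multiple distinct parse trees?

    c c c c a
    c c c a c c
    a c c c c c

c c c c a: 1 tree
c c c a c c: 10 trees
a c c c c c: 1 tree

c c c a c c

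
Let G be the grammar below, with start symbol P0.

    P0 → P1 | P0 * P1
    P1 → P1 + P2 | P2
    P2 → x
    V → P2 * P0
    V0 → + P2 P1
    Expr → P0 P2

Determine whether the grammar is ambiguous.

Unambiguous

Only P0, P1, P2 are reachable from P0; ignoring the rest: This is a standard precedence ladder (P0 over P1 over P2), with each level left-recursive on its own operator ('*' at P0, '+' at P1). That structure is LR(1), hence unambiguous.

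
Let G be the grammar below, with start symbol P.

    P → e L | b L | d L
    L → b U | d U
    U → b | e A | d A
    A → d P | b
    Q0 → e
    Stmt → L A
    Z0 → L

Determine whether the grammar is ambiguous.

Unambiguous

Only P, L, U, A are reachable from P; ignoring the rest: Restricted to the reachable nonterminals, every rule has the form A → t or A → t B, and no two rules for the same A share a first terminal. The grammar encodes a DFA — one run per string.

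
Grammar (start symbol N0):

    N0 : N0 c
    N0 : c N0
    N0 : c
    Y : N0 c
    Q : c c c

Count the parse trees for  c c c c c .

Parse trees for c c c c c (showing first 6 of 16):
  [N0 [N0 [N0 [N0 [N0 c] c] c] c] c]
  [N0 [N0 [N0 [N0 c [N0 c]] c] c] c]
  [N0 [N0 [N0 c [N0 [N0 c] c]] c] c]
  [N0 [N0 [N0 c [N0 c [N0 c]]] c] c]
  [N0 [N0 c [N0 [N0 [N0 c] c] c]] c]
  [N0 [N0 c [N0 [N0 c [N0 c]] c]] c]

16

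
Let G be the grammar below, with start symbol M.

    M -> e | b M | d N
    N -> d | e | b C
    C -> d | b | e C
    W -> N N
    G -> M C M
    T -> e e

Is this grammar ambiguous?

Only M, N, C are reachable from M; ignoring the rest: The reachable rules are right-linear with at most one rule per (nonterminal, next-terminal) pair. Each input token forces the next rule, so parsing is deterministic.

Unambiguous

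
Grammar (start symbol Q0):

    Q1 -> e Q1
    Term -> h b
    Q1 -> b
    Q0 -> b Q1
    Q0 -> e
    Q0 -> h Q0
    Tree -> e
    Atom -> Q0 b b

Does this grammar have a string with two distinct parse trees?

Unambiguous

Only Q0, Q1 are reachable from Q0; ignoring the rest: Each reachable nonterminal has at most one production per leading terminal, and all productions are right-linear; the derivation is determined token-by-token.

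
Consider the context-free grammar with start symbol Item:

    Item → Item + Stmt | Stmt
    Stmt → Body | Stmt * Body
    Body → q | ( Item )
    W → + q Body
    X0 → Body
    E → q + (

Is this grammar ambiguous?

Unambiguous

Only Item, Stmt, Body are reachable from Item; ignoring the rest: This is a standard precedence ladder (Item over Stmt over Body), with each level left-recursive on its own operator ('+' at Item, '*' at Stmt). That structure is LR(1), hence unambiguous.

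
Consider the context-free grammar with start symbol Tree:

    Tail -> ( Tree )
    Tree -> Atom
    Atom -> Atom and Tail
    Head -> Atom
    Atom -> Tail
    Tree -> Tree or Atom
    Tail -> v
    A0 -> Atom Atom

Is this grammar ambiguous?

Unambiguous

(Head, A0 are unreachable from Tree, so their rules don't affect L(Tree).) Tree → Tree or Atom | Atom  ;  Atom → Atom and Tail | Tail  — a left-associative chain with Tail at the bottom. Each string factors uniquely by precedence.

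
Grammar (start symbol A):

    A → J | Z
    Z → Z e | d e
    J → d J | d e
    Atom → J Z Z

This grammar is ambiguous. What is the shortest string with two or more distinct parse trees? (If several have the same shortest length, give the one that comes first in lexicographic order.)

length 2: d e has 2 parse trees

Two derivations of d e:
  A ⇒ J ⇒ d e
  A ⇒ Z ⇒ d e

d e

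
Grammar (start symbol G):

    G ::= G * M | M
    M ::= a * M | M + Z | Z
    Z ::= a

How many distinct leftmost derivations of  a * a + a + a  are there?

4

Parse trees for a * a + a + a:
  [G [G [M [Z a]]] * [M [M [M [Z a]] + [Z a]] + [Z a]]]
  [G [M a * [M [M [M [Z a]] + [Z a]] + [Z a]]]]
  [G [M [M a * [M [M [Z a]] + [Z a]]] + [Z a]]]
  [G [M [M [M a * [M [Z a]]] + [Z a]] + [Z a]]]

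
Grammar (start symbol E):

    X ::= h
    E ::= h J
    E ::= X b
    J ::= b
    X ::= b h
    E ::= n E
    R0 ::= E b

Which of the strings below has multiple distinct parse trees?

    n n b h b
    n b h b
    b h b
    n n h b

n n b h b: 1 tree
n b h b: 1 tree
b h b: 1 tree
n n h b: 2 trees

n n h b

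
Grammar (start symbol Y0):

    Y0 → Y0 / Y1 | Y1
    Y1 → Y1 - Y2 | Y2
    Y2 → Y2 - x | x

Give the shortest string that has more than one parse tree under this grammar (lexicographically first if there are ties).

x - x

length 1: no string has ≥2 trees
length 3: x - x has 2 parse trees

Two derivations of x - x:
  Y0 ⇒ Y1 ⇒ Y1 - Y2 ⇒ Y2 - Y2 ⇒ x - Y2 ⇒ x - x
  Y0 ⇒ Y1 ⇒ Y2 ⇒ Y2 - x ⇒ x - x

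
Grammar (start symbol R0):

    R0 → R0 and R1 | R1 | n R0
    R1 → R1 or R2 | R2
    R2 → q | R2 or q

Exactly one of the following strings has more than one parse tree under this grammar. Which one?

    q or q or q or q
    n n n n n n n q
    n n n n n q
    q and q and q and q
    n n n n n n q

q or q or q or q: 8 trees
n n n n n n n q: 1 tree
n n n n n q: 1 tree
q and q and q and q: 1 tree
n n n n n n q: 1 tree

q or q or q or q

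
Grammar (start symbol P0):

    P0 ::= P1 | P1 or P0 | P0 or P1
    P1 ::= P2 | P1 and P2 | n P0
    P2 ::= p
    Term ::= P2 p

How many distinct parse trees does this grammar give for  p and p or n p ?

Parse trees for p and p or n p:
  [P0 [P1 [P1 [P2 p]] and [P2 p]] or [P0 [P1 n [P0 [P1 [P2 p]]]]]]
  [P0 [P0 [P1 [P1 [P2 p]] and [P2 p]]] or [P1 n [P0 [P1 [P2 p]]]]]

2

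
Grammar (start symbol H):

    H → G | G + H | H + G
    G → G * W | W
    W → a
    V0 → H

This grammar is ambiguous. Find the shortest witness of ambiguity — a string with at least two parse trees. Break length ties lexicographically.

length 1: no string has ≥2 trees
length 3: a + a has 2 parse trees

Two derivations of a + a:
  H ⇒ G + H ⇒ W + H ⇒ a + H ⇒ a + G ⇒ a + W ⇒ a + a
  H ⇒ H + G ⇒ G + G ⇒ W + G ⇒ a + G ⇒ a + W ⇒ a + a

a + a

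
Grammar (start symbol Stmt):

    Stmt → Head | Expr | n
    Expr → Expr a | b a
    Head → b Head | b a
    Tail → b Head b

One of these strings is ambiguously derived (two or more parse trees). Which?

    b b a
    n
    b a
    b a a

b b a: 1 tree
n: 1 tree
b a: 2 trees
b a a: 1 tree

b a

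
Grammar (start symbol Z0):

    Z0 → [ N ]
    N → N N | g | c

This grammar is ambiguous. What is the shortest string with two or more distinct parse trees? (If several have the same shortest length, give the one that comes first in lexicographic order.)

length 3: no string has ≥2 trees
length 4: no string has ≥2 trees
length 5: [ c c c ] has 2 parse trees

Two derivations of [ c c c ]:
  Z0 ⇒ [ N ] ⇒ [ N N ] ⇒ [ N N N ] ⇒ [ c N N ] ⇒ [ c c N ] ⇒ [ c c c ]
  Z0 ⇒ [ N ] ⇒ [ N N ] ⇒ [ c N ] ⇒ [ c N N ] ⇒ [ c c N ] ⇒ [ c c c ]

[ c c c ]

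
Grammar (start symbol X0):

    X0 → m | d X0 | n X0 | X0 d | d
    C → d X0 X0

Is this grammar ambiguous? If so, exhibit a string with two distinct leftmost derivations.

Ambiguous

Witness: d d

Derivation 1: X0 ⇒ d X0 ⇒ d d
Derivation 2: X0 ⇒ X0 d ⇒ d d

Two distinct leftmost derivations for the same string.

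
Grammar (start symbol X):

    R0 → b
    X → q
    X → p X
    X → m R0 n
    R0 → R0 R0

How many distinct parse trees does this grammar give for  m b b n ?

1

Parse trees for m b b n:
  [X m [R0 [R0 b] [R0 b]] n]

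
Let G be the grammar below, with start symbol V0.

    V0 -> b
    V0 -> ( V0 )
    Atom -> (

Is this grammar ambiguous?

Only V0 is reachable from V0; ignoring the rest: Each string is a nest of matched brackets around a single atom. An opening bracket forces the recursive rule; an atom forces the base rule.

Unambiguous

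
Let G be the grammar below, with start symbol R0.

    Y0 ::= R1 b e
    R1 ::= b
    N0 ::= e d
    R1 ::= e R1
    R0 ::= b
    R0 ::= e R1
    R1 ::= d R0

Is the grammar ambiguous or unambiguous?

Unambiguous

Only R0, R1 are reachable from R0; ignoring the rest: Restricted to the reachable nonterminals, every rule has the form A → t or A → t B, and no two rules for the same A share a first terminal. The grammar encodes a DFA — one run per string.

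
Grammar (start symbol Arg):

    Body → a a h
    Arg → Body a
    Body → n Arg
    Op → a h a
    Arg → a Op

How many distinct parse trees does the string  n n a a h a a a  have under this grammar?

2

Parse trees for n n a a h a a a:
  [Arg [Body n [Arg [Body n [Arg [Body a a h] a]] a]] a]
  [Arg [Body n [Arg [Body n [Arg a [Op a h a]]] a]] a]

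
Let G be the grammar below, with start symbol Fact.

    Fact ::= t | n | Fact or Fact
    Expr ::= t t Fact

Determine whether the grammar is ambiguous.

Witness: n or n or n

Derivation 1: Fact ⇒ Fact or Fact ⇒ n or Fact ⇒ n or Fact or Fact ⇒ n or n or Fact ⇒ n or n or n
Derivation 2: Fact ⇒ Fact or Fact ⇒ Fact or Fact or Fact ⇒ n or Fact or Fact ⇒ n or n or Fact ⇒ n or n or n

Two distinct leftmost derivations for the same string.

Ambiguous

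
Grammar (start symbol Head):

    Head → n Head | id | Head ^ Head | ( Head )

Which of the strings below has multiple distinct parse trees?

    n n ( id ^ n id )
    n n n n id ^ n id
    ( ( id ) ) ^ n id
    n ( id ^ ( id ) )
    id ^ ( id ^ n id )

n n n n id ^ n id

n n ( id ^ n id ): 1 tree
n n n n id ^ n id: 5 trees
( ( id ) ) ^ n id: 1 tree
n ( id ^ ( id ) ): 1 tree
id ^ ( id ^ n id ): 1 tree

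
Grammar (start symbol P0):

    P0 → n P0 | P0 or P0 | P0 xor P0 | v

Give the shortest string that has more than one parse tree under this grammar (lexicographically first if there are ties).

n v or v

length 1: no string has ≥2 trees
length 2: no string has ≥2 trees
length 3: no string has ≥2 trees
length 4: n v or v has 2 parse trees

Two derivations of n v or v:
  P0 ⇒ n P0 ⇒ n P0 or P0 ⇒ n v or P0 ⇒ n v or v
  P0 ⇒ P0 or P0 ⇒ n P0 or P0 ⇒ n v or P0 ⇒ n v or v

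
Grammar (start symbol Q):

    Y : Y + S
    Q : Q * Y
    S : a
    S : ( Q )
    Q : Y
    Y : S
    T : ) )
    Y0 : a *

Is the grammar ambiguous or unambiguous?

Unambiguous

Only Q, Y, S are reachable from Q; ignoring the rest: This is a standard precedence ladder (Q over Y over S), with each level left-recursive on its own operator ('*' at Q, '+' at Y). That structure is LR(1), hence unambiguous.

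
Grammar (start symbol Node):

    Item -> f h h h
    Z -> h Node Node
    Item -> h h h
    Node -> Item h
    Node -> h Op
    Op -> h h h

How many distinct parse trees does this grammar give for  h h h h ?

2

Parse trees for h h h h:
  [Node [Item h h h] h]
  [Node h [Op h h h]]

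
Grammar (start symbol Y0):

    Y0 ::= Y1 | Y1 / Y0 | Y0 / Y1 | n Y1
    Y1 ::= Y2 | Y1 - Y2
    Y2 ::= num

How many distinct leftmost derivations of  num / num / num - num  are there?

Parse trees for num / num / num - num:
  [Y0 [Y1 [Y2 num]] / [Y0 [Y1 [Y2 num]] / [Y0 [Y1 [Y1 [Y2 num]] - [Y2 num]]]]]
  [Y0 [Y1 [Y2 num]] / [Y0 [Y0 [Y1 [Y2 num]]] / [Y1 [Y1 [Y2 num]] - [Y2 num]]]]
  [Y0 [Y0 [Y1 [Y2 num]] / [Y0 [Y1 [Y2 num]]]] / [Y1 [Y1 [Y2 num]] - [Y2 num]]]
  [Y0 [Y0 [Y0 [Y1 [Y2 num]]] / [Y1 [Y2 num]]] / [Y1 [Y1 [Y2 num]] - [Y2 num]]]

4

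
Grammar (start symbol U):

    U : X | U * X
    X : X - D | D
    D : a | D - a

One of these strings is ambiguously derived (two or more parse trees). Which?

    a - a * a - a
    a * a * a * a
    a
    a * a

a - a * a - a

a - a * a - a: 4 trees
a * a * a * a: 1 tree
a: 1 tree
a * a: 1 tree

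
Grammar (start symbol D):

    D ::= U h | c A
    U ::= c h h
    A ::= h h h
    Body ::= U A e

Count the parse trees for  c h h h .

2

Parse trees for c h h h:
  [D [U c h h] h]
  [D c [A h h h]]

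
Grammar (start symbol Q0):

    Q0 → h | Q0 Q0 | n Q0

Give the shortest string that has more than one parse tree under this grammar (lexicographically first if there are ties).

length 1: no string has ≥2 trees
length 2: no string has ≥2 trees
length 3: h h h has 2 parse trees

Two derivations of h h h:
  Q0 ⇒ Q0 Q0 ⇒ h Q0 ⇒ h Q0 Q0 ⇒ h h Q0 ⇒ h h h
  Q0 ⇒ Q0 Q0 ⇒ Q0 Q0 Q0 ⇒ h Q0 Q0 ⇒ h h Q0 ⇒ h h h

h h h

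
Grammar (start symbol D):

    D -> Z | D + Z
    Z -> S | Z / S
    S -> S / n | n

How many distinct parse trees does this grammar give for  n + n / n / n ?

Parse trees for n + n / n / n:
  [D [D [Z [S n]]] + [Z [S [S [S n] / n] / n]]]
  [D [D [Z [S n]]] + [Z [Z [S n]] / [S [S n] / n]]]
  [D [D [Z [S n]]] + [Z [Z [S [S n] / n]] / [S n]]]
  [D [D [Z [S n]]] + [Z [Z [Z [S n]] / [S n]] / [S n]]]

4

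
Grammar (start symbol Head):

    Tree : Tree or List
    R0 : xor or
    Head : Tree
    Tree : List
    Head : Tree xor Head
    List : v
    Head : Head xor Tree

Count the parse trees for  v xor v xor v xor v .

8

Parse trees for v xor v xor v xor v:
  [Head [Tree [List v]] xor [Head [Tree [List v]] xor [Head [Tree [List v]] xor [Head [Tree [List v]]]]]]
  [Head [Tree [List v]] xor [Head [Tree [List v]] xor [Head [Head [Tree [List v]]] xor [Tree [List v]]]]]
  [Head [Tree [List v]] xor [Head [Head [Tree [List v]] xor [Head [Tree [List v]]]] xor [Tree [List v]]]]
  [Head [Tree [List v]] xor [Head [Head [Head [Tree [List v]]] xor [Tree [List v]]] xor [Tree [List v]]]]
  [Head [Head [Tree [List v]] xor [Head [Tree [List v]] xor [Head [Tree [List v]]]]] xor [Tree [List v]]]
  [Head [Head [Tree [List v]] xor [Head [Head [Tree [List v]]] xor [Tree [List v]]]] xor [Tree [List v]]]
  [Head [Head [Head [Tree [List v]] xor [Head [Tree [List v]]]] xor [Tree [List v]]] xor [Tree [List v]]]
  [Head [Head [Head [Head [Tree [List v]]] xor [Tree [List v]]] xor [Tree [List v]]] xor [Tree [List v]]]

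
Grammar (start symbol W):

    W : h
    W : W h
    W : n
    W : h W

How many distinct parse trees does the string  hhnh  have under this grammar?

3

Parse trees for hhnh:
  [W [W h [W h [W n]]] h]
  [W h [W [W h [W n]] h]]
  [W h [W h [W [W n] h]]]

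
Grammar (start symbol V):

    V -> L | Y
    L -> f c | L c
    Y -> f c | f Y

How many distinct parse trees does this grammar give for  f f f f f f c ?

1

Parse trees for f f f f f f c:
  [V [Y f [Y f [Y f [Y f [Y f [Y f c]]]]]]]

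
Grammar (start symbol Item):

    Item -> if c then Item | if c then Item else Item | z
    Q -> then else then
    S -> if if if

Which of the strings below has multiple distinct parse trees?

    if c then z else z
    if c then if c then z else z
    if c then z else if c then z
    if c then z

if c then if c then z else z

if c then z else z: 1 tree
if c then if c then z else z: 2 trees
if c then z else if c then z: 1 tree
if c then z: 1 tree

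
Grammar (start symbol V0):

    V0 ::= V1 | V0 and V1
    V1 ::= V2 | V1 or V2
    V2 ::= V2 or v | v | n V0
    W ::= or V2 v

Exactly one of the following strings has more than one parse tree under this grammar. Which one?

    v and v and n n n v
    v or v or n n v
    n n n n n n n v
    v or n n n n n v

v and v and n n n v: 1 tree
v or v or n n v: 2 trees
n n n n n n n v: 1 tree
v or n n n n n v: 1 tree

v or v or n n v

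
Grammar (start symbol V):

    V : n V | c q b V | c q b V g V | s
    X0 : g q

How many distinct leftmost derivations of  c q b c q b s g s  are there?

2

Parse trees for c q b c q b s g s:
  [V c q b [V c q b [V s] g [V s]]]
  [V c q b [V c q b [V s]] g [V s]]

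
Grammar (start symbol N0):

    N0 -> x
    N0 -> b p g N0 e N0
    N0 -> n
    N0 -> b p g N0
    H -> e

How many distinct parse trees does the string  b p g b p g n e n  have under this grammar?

2

Parse trees for b p g b p g n e n:
  [N0 b p g [N0 b p g [N0 n]] e [N0 n]]
  [N0 b p g [N0 b p g [N0 n] e [N0 n]]]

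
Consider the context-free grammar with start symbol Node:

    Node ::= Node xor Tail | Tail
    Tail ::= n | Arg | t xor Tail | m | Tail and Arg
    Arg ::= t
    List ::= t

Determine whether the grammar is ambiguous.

Ambiguous

Witness: t xor m

Derivation 1: Node ⇒ Node xor Tail ⇒ Tail xor Tail ⇒ Arg xor Tail ⇒ t xor Tail ⇒ t xor m
Derivation 2: Node ⇒ Tail ⇒ t xor Tail ⇒ t xor m

Two distinct leftmost derivations for the same string.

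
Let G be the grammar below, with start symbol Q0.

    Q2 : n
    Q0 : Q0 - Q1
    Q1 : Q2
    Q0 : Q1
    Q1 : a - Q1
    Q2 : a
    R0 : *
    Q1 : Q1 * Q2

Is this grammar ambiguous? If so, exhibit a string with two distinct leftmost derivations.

Ambiguous

Witness: a - a

Derivation 1: Q0 ⇒ Q0 - Q1 ⇒ Q1 - Q1 ⇒ Q2 - Q1 ⇒ a - Q1 ⇒ a - Q2 ⇒ a - a
Derivation 2: Q0 ⇒ Q1 ⇒ a - Q1 ⇒ a - Q2 ⇒ a - a

Two distinct leftmost derivations for the same string.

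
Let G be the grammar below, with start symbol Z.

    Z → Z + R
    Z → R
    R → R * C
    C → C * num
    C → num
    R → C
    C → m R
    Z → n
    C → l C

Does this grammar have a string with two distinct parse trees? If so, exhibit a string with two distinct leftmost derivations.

Ambiguous

Witness: num * num

Derivation 1: Z ⇒ R ⇒ R * C ⇒ C * C ⇒ num * C ⇒ num * num
Derivation 2: Z ⇒ R ⇒ C ⇒ C * num ⇒ num * num

Two distinct leftmost derivations for the same string.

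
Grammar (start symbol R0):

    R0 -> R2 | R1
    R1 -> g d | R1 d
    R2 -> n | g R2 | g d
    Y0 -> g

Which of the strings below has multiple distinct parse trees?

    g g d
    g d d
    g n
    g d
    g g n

g g d: 1 tree
g d d: 1 tree
g n: 1 tree
g d: 2 trees
g g n: 1 tree

g d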